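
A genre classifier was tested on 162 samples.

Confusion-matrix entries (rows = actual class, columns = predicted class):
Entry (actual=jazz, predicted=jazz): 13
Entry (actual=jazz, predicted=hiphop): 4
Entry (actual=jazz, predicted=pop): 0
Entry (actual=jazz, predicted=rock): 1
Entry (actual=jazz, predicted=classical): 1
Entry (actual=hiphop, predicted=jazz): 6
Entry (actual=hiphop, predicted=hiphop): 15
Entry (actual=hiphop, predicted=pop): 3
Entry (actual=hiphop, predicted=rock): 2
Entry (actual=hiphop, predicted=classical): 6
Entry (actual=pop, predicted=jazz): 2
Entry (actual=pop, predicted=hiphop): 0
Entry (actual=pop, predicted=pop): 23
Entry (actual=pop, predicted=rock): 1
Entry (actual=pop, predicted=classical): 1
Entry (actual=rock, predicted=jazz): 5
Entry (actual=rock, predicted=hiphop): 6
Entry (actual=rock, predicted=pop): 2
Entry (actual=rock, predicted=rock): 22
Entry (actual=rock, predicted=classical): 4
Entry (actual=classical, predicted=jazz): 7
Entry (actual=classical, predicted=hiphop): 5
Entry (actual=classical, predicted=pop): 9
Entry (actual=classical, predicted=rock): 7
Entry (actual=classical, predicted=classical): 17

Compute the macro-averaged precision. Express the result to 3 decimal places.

0.554

Per-class precision (TP/(TP+FP)):
  jazz: TP=13, FP=6+2+5+7=20 → 13/33 = 0.3939
  hiphop: TP=15, FP=4+0+6+5=15 → 15/30 = 0.5000
  pop: TP=23, FP=0+3+2+9=14 → 23/37 = 0.6216
  rock: TP=22, FP=1+2+1+7=11 → 22/33 = 0.6667
  classical: TP=17, FP=1+6+1+4=12 → 17/29 = 0.5862
Macro-precision = mean = (0.3939 + 0.5000 + 0.6216 + 0.6667 + 0.5862) / 5 = 0.554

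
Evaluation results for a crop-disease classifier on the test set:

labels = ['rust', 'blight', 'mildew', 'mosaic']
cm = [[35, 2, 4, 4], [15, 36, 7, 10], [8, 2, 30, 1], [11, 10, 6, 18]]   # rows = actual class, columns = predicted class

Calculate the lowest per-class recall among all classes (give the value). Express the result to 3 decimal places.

0.400

Per-class recall (TP/(TP+FN)):
  rust: TP=35, FN=2+4+4=10 → 35/45 = 0.7778
  blight: TP=36, FN=15+7+10=32 → 36/68 = 0.5294
  mildew: TP=30, FN=8+2+1=11 → 30/41 = 0.7317
  mosaic: TP=18, FN=11+10+6=27 → 18/45 = 0.4000
Lowest is class 'mosaic' with recall = 0.400.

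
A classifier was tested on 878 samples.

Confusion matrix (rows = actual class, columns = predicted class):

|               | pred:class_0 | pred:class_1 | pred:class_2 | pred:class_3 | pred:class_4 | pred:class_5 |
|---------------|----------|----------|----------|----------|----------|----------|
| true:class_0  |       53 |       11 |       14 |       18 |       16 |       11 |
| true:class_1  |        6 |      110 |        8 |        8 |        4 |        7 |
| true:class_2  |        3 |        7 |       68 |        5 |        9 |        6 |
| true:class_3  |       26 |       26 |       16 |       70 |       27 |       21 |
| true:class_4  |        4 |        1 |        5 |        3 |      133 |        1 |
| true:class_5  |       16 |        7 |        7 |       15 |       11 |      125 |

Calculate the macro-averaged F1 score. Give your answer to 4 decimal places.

Per-class F1 score (2·TP/(2·TP+FP+FN)):
  class_0: TP=53, FP=6+3+26+4+16=55, FN=11+14+18+16+11=70 → 106/231 = 0.45887
  class_1: TP=110, FP=11+7+26+1+7=52, FN=6+8+8+4+7=33 → 220/305 = 0.72131
  class_2: TP=68, FP=14+8+16+5+7=50, FN=3+7+5+9+6=30 → 136/216 = 0.62963
  class_3: TP=70, FP=18+8+5+3+15=49, FN=26+26+16+27+21=116 → 140/305 = 0.45902
  class_4: TP=133, FP=16+4+9+27+11=67, FN=4+1+5+3+1=14 → 266/347 = 0.76657
  class_5: TP=125, FP=11+7+6+21+1=46, FN=16+7+7+15+11=56 → 250/352 = 0.71023
Macro-F1 score = mean = (0.45887 + 0.72131 + 0.62963 + 0.45902 + 0.76657 + 0.71023) / 6 = 0.6243

0.6243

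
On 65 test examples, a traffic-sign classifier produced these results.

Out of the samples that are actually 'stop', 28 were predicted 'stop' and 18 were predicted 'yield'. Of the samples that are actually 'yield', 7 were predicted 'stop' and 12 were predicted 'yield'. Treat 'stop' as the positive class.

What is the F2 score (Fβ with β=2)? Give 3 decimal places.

Fβ = (1+β²)·TP / ((1+β²)·TP + β²·FN + FP), with β²=4
= 5·28 / (5·28 + 4·18 + 7) = 0.639

0.639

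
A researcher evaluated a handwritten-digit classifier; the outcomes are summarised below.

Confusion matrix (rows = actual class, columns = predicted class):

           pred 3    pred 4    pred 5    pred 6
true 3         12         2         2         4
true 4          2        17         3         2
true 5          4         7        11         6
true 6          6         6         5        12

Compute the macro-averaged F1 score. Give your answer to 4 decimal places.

Per-class F1 score (2·TP/(2·TP+FP+FN)):
  3: TP=12, FP=2+4+6=12, FN=2+2+4=8 → 24/44 = 0.54545
  4: TP=17, FP=2+7+6=15, FN=2+3+2=7 → 34/56 = 0.60714
  5: TP=11, FP=2+3+5=10, FN=4+7+6=17 → 22/49 = 0.44898
  6: TP=12, FP=4+2+6=12, FN=6+6+5=17 → 24/53 = 0.45283
Macro-F1 score = mean = (0.54545 + 0.60714 + 0.44898 + 0.45283) / 4 = 0.5136

0.5136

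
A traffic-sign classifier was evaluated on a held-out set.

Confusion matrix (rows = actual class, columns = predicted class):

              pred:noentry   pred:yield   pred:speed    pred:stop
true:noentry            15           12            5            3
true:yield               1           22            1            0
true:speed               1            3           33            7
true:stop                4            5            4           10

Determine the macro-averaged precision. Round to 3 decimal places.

Per-class precision (TP/(TP+FP)):
  noentry: TP=15, FP=1+1+4=6 → 15/21 = 0.7143
  yield: TP=22, FP=12+3+5=20 → 22/42 = 0.5238
  speed: TP=33, FP=5+1+4=10 → 33/43 = 0.7674
  stop: TP=10, FP=3+0+7=10 → 10/20 = 0.5000
Macro-precision = mean = (0.7143 + 0.5238 + 0.7674 + 0.5000) / 4 = 0.626

0.626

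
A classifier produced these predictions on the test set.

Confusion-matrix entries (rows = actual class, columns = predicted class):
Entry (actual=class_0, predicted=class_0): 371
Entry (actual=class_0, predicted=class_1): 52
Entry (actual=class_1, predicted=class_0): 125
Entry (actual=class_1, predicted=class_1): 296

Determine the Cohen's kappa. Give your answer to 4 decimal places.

Observed agreement pₒ = trace/N = 667/844 = 0.79028
Expected agreement pₑ = Σ (rowᵢ·colᵢ)/N² = (423·496 + 421·348)/844² = 0.50021
κ = (pₒ − pₑ)/(1 − pₑ) = (0.79028 − 0.50021)/(1 − 0.50021) = 0.5804

0.5804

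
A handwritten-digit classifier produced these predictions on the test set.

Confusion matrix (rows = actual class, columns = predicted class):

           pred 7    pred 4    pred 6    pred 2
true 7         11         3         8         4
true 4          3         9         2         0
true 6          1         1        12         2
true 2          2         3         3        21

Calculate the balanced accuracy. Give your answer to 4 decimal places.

0.6350

Balanced accuracy = mean of per-class recall.
  7: recall = 11/26 = 0.42308
  4: recall = 9/14 = 0.64286
  6: recall = 12/16 = 0.75000
  2: recall = 21/29 = 0.72414
Mean = (0.42308 + 0.64286 + 0.75000 + 0.72414) / 4 = 0.6350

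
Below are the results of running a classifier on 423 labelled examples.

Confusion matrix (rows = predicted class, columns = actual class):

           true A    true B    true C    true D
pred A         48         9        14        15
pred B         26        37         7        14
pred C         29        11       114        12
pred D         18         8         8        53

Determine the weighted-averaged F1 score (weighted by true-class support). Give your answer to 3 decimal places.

0.589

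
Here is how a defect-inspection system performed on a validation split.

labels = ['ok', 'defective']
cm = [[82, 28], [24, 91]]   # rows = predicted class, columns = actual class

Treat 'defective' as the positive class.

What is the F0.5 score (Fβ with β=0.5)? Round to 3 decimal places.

Fβ = (1+β²)·TP / ((1+β²)·TP + β²·FN + FP), with β²=1/4
= 1.25·91 / (1.25·91 + 0.25·28 + 24) = 0.786

0.786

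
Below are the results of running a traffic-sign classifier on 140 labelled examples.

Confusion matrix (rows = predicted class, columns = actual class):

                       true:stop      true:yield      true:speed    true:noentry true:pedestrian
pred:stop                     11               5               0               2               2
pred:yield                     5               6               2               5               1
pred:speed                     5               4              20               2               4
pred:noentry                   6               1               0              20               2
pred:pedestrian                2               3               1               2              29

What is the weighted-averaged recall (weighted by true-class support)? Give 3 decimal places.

0.614

Per-class recall (TP/(TP+FN)):
  stop: TP=11, FN=5+5+6+2=18 → 11/29 = 0.3793
  yield: TP=6, FN=5+4+1+3=13 → 6/19 = 0.3158
  speed: TP=20, FN=0+2+0+1=3 → 20/23 = 0.8696
  noentry: TP=20, FN=2+5+2+2=11 → 20/31 = 0.6452
  pedestrian: TP=29, FN=2+1+4+2=9 → 29/38 = 0.7632
Weighted-recall = Σ (supportᵢ/N)·recallᵢ with N=140: (29/140)·0.3793 + (19/140)·0.3158 + (23/140)·0.8696 + (31/140)·0.6452 + (38/140)·0.7632 = 0.614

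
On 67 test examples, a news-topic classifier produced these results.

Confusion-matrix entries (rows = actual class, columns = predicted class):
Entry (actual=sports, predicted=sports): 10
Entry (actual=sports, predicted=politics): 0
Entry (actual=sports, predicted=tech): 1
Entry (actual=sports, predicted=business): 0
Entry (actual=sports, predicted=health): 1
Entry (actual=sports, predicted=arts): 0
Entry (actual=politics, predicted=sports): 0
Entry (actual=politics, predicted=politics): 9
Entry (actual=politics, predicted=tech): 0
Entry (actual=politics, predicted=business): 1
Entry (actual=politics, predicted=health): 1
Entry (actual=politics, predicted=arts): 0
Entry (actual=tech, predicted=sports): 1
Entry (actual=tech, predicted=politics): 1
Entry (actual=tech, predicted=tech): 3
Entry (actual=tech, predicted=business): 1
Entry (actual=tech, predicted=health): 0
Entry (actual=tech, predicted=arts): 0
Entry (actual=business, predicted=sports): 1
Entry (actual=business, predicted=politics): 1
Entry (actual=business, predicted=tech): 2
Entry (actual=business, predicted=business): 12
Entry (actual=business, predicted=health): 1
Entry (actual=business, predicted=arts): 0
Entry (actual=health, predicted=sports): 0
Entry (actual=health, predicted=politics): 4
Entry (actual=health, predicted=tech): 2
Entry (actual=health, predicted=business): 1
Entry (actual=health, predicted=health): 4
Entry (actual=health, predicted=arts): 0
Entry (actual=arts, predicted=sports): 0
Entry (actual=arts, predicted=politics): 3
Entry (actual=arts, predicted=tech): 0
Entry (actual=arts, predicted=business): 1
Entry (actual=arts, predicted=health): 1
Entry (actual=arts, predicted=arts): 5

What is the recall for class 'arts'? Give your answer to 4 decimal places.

recall = TP/(TP+FN).
arts: TP=5, FN=0+3+0+1+1=5 → 5/10 = 0.50000

0.5000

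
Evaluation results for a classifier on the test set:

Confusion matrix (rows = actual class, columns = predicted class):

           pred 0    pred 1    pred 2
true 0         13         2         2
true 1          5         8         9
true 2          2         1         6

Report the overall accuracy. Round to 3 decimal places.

Accuracy = trace / total = (13+8+6=27) / 48 = 27/48 = 0.563

0.563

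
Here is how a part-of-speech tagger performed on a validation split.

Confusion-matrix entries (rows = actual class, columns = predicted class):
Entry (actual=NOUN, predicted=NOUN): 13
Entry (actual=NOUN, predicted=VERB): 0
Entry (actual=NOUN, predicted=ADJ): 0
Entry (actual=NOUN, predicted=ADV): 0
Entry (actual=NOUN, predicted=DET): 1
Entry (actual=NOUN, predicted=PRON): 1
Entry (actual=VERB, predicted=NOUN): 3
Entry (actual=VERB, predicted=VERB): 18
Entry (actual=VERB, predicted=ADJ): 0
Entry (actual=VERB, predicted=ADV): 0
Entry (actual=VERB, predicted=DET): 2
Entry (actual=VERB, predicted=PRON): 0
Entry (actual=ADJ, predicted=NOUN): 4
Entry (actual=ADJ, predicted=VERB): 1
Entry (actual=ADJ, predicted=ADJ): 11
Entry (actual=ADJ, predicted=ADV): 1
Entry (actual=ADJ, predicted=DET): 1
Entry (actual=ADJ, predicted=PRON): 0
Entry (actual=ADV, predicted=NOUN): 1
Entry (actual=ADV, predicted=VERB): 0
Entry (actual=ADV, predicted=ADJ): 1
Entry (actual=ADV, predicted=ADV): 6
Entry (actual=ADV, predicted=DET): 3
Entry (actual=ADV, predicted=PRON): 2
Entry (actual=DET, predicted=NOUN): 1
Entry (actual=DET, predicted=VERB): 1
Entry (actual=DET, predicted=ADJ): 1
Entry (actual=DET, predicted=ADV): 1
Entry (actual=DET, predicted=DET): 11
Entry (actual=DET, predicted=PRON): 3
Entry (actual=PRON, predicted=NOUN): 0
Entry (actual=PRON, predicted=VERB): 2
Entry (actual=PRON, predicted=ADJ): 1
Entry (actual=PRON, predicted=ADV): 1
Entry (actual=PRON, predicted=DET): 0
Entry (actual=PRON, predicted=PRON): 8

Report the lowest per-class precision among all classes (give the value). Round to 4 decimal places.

Per-class precision (TP/(TP+FP)):
  NOUN: TP=13, FP=3+4+1+1+0=9 → 13/22 = 0.59091
  VERB: TP=18, FP=0+1+0+1+2=4 → 18/22 = 0.81818
  ADJ: TP=11, FP=0+0+1+1+1=3 → 11/14 = 0.78571
  ADV: TP=6, FP=0+0+1+1+1=3 → 6/9 = 0.66667
  DET: TP=11, FP=1+2+1+3+0=7 → 11/18 = 0.61111
  PRON: TP=8, FP=1+0+0+2+3=6 → 8/14 = 0.57143
Lowest is class 'PRON' with precision = 0.5714.

0.5714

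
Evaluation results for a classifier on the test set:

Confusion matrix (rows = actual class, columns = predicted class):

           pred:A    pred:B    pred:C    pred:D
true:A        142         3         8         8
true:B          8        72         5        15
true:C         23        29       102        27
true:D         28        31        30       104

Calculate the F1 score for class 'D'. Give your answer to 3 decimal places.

0.599

Take TP from the diagonal, FP from the rest of the 'D' prediction marginal, FN from the rest of the 'D' actual marginal.
F1 score = 2·TP/(2·TP+FP+FN).
D: TP=104, FP=8+15+27=50, FN=28+31+30=89 → 208/347 = 0.5994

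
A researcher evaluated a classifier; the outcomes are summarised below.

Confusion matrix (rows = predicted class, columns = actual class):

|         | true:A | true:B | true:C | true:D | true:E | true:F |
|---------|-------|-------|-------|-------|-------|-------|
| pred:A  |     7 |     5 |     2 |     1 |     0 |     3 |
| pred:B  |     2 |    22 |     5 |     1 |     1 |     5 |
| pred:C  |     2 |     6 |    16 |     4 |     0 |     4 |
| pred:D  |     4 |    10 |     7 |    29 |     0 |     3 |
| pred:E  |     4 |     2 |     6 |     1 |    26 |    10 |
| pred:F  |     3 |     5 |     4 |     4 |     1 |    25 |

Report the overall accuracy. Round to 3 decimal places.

Accuracy = trace / total = (7+22+16+29+26+25=125) / 230 = 125/230 = 0.543

0.543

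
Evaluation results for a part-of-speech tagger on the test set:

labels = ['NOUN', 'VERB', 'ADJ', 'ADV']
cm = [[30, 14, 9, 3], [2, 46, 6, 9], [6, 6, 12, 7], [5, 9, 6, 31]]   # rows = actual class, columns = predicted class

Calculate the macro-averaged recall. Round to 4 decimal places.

0.5652

Per-class recall (TP/(TP+FN)):
  NOUN: TP=30, FN=14+9+3=26 → 30/56 = 0.53571
  VERB: TP=46, FN=2+6+9=17 → 46/63 = 0.73016
  ADJ: TP=12, FN=6+6+7=19 → 12/31 = 0.38710
  ADV: TP=31, FN=5+9+6=20 → 31/51 = 0.60784
Macro-recall = mean = (0.53571 + 0.73016 + 0.38710 + 0.60784) / 4 = 0.5652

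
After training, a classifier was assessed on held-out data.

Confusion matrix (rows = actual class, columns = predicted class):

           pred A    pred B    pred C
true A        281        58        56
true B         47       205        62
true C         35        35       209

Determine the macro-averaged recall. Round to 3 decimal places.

Per-class recall (TP/(TP+FN)):
  A: TP=281, FN=58+56=114 → 281/395 = 0.7114
  B: TP=205, FN=47+62=109 → 205/314 = 0.6529
  C: TP=209, FN=35+35=70 → 209/279 = 0.7491
Macro-recall = mean = (0.7114 + 0.6529 + 0.7491) / 3 = 0.704

0.704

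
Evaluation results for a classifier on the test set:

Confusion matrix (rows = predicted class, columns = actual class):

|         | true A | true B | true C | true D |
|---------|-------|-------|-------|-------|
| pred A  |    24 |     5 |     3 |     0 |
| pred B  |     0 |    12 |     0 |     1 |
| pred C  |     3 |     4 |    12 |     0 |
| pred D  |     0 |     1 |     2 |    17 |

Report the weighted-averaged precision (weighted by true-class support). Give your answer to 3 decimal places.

0.793

Per-class precision (TP/(TP+FP)):
  A: TP=24, FP=5+3+0=8 → 24/32 = 0.7500
  B: TP=12, FP=0+0+1=1 → 12/13 = 0.9231
  C: TP=12, FP=3+4+0=7 → 12/19 = 0.6316
  D: TP=17, FP=0+1+2=3 → 17/20 = 0.8500
Weighted-precision = Σ (supportᵢ/N)·precisionᵢ with N=84: (27/84)·0.7500 + (22/84)·0.9231 + (17/84)·0.6316 + (18/84)·0.8500 = 0.793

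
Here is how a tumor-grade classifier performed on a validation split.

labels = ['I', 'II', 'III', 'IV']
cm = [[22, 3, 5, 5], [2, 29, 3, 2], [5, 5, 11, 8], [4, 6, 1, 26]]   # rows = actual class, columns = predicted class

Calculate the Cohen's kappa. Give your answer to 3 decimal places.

0.519

Observed agreement pₒ = trace/N = 88/137 = 0.6423
Expected agreement pₑ = Σ (rowᵢ·colᵢ)/N² = (35·33 + 36·43 + 29·20 + 37·41)/137² = 0.2557
κ = (pₒ − pₑ)/(1 − pₑ) = (0.6423 − 0.2557)/(1 − 0.2557) = 0.519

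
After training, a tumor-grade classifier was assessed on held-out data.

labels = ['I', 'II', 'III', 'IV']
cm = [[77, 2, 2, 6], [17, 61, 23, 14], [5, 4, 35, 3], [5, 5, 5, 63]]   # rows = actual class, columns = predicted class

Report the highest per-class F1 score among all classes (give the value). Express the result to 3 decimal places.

0.806

Per-class F1 score (2·TP/(2·TP+FP+FN)):
  I: TP=77, FP=17+5+5=27, FN=2+2+6=10 → 154/191 = 0.8063
  II: TP=61, FP=2+4+5=11, FN=17+23+14=54 → 122/187 = 0.6524
  III: TP=35, FP=2+23+5=30, FN=5+4+3=12 → 70/112 = 0.6250
  IV: TP=63, FP=6+14+3=23, FN=5+5+5=15 → 126/164 = 0.7683
Highest is class 'I' with F1 score = 0.806.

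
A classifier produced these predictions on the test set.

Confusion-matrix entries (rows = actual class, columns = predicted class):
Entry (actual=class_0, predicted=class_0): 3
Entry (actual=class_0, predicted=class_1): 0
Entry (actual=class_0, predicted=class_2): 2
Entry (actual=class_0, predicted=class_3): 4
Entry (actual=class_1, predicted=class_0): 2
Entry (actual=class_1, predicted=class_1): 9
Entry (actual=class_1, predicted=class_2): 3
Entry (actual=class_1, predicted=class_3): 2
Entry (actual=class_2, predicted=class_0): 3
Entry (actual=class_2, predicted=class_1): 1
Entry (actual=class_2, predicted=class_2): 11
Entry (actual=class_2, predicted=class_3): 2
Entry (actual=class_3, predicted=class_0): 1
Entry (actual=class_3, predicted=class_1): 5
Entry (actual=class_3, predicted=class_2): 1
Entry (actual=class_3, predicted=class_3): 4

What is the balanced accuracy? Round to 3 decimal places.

0.477

Balanced accuracy = mean of per-class recall.
  class_0: recall = 3/9 = 0.3333
  class_1: recall = 9/16 = 0.5625
  class_2: recall = 11/17 = 0.6471
  class_3: recall = 4/11 = 0.3636
Mean = (0.3333 + 0.5625 + 0.6471 + 0.3636) / 4 = 0.477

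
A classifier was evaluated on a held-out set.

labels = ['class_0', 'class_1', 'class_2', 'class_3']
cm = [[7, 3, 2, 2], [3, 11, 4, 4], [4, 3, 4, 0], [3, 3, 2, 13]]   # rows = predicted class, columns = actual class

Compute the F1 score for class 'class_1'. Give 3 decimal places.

0.524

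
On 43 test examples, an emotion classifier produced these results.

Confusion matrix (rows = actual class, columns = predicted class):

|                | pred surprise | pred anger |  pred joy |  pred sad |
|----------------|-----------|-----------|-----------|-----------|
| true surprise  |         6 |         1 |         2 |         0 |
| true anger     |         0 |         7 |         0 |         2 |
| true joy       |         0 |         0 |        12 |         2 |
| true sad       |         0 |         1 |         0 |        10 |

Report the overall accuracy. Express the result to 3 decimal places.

0.814

Accuracy = trace / total = (6+7+12+10=35) / 43 = 35/43 = 0.814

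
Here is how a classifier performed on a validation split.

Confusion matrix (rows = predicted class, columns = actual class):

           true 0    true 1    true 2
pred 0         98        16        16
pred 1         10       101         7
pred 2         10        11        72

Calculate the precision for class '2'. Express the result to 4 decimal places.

0.7742

One-vs-rest for '2': TP = diagonal; FP = other classes predicted '2'; FN = '2' predicted as other.
precision = TP/(TP+FP).
2: TP=72, FP=10+11=21 → 72/93 = 0.77419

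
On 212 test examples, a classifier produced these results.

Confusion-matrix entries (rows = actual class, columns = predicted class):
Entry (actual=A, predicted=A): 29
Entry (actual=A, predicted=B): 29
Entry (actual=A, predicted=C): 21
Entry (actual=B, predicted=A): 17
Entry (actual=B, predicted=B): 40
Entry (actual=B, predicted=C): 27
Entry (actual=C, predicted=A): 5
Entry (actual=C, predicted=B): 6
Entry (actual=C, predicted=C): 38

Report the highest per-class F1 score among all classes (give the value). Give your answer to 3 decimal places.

Per-class F1 score (2·TP/(2·TP+FP+FN)):
  A: TP=29, FP=17+5=22, FN=29+21=50 → 58/130 = 0.4462
  B: TP=40, FP=29+6=35, FN=17+27=44 → 80/159 = 0.5031
  C: TP=38, FP=21+27=48, FN=5+6=11 → 76/135 = 0.5630
Highest is class 'C' with F1 score = 0.563.

0.563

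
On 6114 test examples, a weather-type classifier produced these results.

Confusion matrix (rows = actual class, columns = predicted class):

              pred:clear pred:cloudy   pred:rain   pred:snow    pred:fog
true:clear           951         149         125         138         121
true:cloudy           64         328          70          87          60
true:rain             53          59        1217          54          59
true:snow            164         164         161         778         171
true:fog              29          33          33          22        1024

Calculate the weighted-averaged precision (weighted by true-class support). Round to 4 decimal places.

0.7091

Per-class precision (TP/(TP+FP)):
  clear: TP=951, FP=64+53+164+29=310 → 951/1261 = 0.75416
  cloudy: TP=328, FP=149+59+164+33=405 → 328/733 = 0.44748
  rain: TP=1217, FP=125+70+161+33=389 → 1217/1606 = 0.75778
  snow: TP=778, FP=138+87+54+22=301 → 778/1079 = 0.72104
  fog: TP=1024, FP=121+60+59+171=411 → 1024/1435 = 0.71359
Weighted-precision = Σ (supportᵢ/N)·precisionᵢ with N=6114: (1484/6114)·0.75416 + (609/6114)·0.44748 + (1442/6114)·0.75778 + (1438/6114)·0.72104 + (1141/6114)·0.71359 = 0.7091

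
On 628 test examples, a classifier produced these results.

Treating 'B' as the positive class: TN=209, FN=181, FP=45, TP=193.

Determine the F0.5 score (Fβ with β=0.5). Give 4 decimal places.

0.7278

Fβ = (1+β²)·TP / ((1+β²)·TP + β²·FN + FP), with β²=1/4
= 1.25·193 / (1.25·193 + 0.25·181 + 45) = 0.7278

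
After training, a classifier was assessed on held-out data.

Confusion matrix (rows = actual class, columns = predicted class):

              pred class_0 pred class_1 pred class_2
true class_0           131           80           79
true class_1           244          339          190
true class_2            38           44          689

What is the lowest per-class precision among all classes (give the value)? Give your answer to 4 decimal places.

Per-class precision (TP/(TP+FP)):
  class_0: TP=131, FP=244+38=282 → 131/413 = 0.31719
  class_1: TP=339, FP=80+44=124 → 339/463 = 0.73218
  class_2: TP=689, FP=79+190=269 → 689/958 = 0.71921
Lowest is class 'class_0' with precision = 0.3172.

0.3172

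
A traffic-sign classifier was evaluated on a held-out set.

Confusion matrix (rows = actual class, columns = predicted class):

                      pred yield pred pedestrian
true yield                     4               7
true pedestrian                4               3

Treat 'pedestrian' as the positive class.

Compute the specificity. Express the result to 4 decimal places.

Specificity = TN/(TN+FP) = 4/(4+7) = 0.3636

0.3636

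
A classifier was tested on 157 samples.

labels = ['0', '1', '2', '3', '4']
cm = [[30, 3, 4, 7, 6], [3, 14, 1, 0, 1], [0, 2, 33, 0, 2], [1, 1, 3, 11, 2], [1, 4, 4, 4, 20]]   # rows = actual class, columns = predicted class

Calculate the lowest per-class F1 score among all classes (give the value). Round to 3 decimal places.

Per-class F1 score (2·TP/(2·TP+FP+FN)):
  0: TP=30, FP=3+0+1+1=5, FN=3+4+7+6=20 → 60/85 = 0.7059
  1: TP=14, FP=3+2+1+4=10, FN=3+1+0+1=5 → 28/43 = 0.6512
  2: TP=33, FP=4+1+3+4=12, FN=0+2+0+2=4 → 66/82 = 0.8049
  3: TP=11, FP=7+0+0+4=11, FN=1+1+3+2=7 → 22/40 = 0.5500
  4: TP=20, FP=6+1+2+2=11, FN=1+4+4+4=13 → 40/64 = 0.6250
Lowest is class '3' with F1 score = 0.550.

0.550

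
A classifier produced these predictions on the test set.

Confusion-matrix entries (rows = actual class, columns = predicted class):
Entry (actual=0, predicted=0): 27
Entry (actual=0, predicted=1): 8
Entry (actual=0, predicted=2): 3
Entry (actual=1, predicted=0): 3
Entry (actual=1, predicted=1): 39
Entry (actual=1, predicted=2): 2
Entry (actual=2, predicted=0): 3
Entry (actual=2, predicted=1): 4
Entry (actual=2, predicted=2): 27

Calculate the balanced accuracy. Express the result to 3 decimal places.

0.797

Balanced accuracy = mean of per-class recall.
  0: recall = 27/38 = 0.7105
  1: recall = 39/44 = 0.8864
  2: recall = 27/34 = 0.7941
Mean = (0.7105 + 0.8864 + 0.7941) / 3 = 0.797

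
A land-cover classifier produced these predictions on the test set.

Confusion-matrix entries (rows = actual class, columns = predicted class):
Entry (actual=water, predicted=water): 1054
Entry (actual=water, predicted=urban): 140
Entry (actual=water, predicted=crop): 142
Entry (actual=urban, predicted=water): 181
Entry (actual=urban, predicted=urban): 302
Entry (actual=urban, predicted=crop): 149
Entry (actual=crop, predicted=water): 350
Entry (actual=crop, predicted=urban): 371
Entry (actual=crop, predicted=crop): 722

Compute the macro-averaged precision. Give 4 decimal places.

Per-class precision (TP/(TP+FP)):
  water: TP=1054, FP=181+350=531 → 1054/1585 = 0.66498
  urban: TP=302, FP=140+371=511 → 302/813 = 0.37146
  crop: TP=722, FP=142+149=291 → 722/1013 = 0.71273
Macro-precision = mean = (0.66498 + 0.37146 + 0.71273) / 3 = 0.5831

0.5831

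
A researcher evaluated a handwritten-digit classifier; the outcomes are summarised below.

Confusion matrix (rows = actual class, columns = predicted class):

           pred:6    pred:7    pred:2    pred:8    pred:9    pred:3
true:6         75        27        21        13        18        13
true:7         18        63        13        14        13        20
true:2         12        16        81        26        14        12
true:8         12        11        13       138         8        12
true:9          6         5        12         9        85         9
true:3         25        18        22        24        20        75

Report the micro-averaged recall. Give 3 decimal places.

0.531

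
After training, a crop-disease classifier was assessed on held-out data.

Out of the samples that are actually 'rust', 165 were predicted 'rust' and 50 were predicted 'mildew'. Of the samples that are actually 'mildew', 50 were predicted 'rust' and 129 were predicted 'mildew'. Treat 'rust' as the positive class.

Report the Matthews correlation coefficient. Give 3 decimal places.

0.488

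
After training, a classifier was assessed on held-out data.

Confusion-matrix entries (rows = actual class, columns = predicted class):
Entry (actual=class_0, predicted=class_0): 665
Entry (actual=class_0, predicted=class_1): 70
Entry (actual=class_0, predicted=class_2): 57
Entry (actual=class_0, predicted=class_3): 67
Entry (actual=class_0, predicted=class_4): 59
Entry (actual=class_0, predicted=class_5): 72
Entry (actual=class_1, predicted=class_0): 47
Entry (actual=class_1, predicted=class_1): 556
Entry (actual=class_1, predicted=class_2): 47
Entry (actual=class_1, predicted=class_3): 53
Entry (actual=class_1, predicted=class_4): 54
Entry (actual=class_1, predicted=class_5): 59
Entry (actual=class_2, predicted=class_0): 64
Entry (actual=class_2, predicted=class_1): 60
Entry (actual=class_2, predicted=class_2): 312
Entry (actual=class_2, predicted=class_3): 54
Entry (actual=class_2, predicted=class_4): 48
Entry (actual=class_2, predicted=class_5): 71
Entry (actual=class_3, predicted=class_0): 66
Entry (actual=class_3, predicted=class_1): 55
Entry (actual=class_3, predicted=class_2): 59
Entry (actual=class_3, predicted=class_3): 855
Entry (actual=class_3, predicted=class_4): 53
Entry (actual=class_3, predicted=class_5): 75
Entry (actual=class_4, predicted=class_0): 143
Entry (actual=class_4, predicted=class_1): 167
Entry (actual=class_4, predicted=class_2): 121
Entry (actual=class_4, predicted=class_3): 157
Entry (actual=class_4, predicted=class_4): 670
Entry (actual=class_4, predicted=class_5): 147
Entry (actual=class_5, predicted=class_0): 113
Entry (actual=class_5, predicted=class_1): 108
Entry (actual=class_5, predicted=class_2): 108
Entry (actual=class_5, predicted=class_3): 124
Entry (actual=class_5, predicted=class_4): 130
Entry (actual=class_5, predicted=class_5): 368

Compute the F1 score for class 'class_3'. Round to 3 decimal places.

F1 score = 2·TP/(2·TP+FP+FN).
class_3: TP=855, FP=67+53+54+157+124=455, FN=66+55+59+53+75=308 → 1710/2473 = 0.6915

0.691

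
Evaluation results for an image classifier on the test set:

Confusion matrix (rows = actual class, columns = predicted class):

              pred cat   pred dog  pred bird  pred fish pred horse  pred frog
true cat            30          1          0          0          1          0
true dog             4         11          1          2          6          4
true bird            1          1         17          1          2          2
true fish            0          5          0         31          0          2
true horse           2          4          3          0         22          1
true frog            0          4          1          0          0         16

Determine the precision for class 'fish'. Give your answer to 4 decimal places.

0.9118

Take TP from the diagonal, FP from the rest of the 'fish' prediction marginal, FN from the rest of the 'fish' actual marginal.
precision = TP/(TP+FP).
fish: TP=31, FP=0+2+1+0+0=3 → 31/34 = 0.91176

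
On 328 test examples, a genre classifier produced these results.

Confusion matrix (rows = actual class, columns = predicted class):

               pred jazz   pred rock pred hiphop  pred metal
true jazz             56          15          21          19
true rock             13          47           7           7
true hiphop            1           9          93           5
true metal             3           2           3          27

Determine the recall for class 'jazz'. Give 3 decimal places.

Take TP from the diagonal, FP from the rest of the 'jazz' prediction marginal, FN from the rest of the 'jazz' actual marginal.
recall = TP/(TP+FN).
jazz: TP=56, FN=15+21+19=55 → 56/111 = 0.5045

0.505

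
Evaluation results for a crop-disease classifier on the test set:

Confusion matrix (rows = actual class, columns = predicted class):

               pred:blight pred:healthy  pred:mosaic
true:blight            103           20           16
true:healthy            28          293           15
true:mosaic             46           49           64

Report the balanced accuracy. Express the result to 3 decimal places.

Balanced accuracy = mean of per-class recall.
  blight: recall = 103/139 = 0.7410
  healthy: recall = 293/336 = 0.8720
  mosaic: recall = 64/159 = 0.4025
Mean = (0.7410 + 0.8720 + 0.4025) / 3 = 0.672

0.672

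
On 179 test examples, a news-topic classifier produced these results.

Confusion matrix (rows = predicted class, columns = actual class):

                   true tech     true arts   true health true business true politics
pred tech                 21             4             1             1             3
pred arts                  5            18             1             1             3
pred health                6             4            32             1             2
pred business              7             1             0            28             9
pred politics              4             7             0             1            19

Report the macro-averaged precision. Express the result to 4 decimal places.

0.6578

Per-class precision (TP/(TP+FP)):
  tech: TP=21, FP=4+1+1+3=9 → 21/30 = 0.70000
  arts: TP=18, FP=5+1+1+3=10 → 18/28 = 0.64286
  health: TP=32, FP=6+4+1+2=13 → 32/45 = 0.71111
  business: TP=28, FP=7+1+0+9=17 → 28/45 = 0.62222
  politics: TP=19, FP=4+7+0+1=12 → 19/31 = 0.61290
Macro-precision = mean = (0.70000 + 0.64286 + 0.71111 + 0.62222 + 0.61290) / 5 = 0.6578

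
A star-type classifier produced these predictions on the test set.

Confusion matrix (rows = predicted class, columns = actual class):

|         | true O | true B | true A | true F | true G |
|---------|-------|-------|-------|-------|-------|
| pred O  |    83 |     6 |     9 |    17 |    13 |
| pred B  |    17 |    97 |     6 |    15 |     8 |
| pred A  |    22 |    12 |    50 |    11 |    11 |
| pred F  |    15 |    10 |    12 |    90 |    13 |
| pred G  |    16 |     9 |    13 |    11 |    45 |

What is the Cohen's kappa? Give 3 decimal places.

0.493

Observed agreement pₒ = trace/N = 365/611 = 0.5974
Expected agreement pₑ = Σ (rowᵢ·colᵢ)/N² = (153·128 + 134·143 + 90·106 + 144·140 + 90·94)/611² = 0.2060
κ = (pₒ − pₑ)/(1 − pₑ) = (0.5974 − 0.2060)/(1 − 0.2060) = 0.493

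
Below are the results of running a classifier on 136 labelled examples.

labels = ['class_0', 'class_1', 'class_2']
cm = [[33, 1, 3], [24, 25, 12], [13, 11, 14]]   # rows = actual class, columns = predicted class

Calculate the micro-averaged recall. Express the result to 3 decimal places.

Micro-averaging pools counts across classes: ΣTP=72, ΣFP=64, ΣFN=64.
Micro-recall = TP/(TP+FN) on pooled counts = 0.529 (equals overall accuracy in single-label multiclass).

0.529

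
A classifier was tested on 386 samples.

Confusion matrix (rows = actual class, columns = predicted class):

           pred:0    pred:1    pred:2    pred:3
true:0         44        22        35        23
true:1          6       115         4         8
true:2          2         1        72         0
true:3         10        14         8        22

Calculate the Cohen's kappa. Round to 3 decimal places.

0.530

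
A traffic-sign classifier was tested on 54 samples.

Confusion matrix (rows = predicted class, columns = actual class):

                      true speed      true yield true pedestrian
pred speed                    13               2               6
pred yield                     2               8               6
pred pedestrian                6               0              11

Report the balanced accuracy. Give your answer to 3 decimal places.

Balanced accuracy = mean of per-class recall.
  speed: recall = 13/21 = 0.6190
  yield: recall = 8/10 = 0.8000
  pedestrian: recall = 11/23 = 0.4783
Mean = (0.6190 + 0.8000 + 0.4783) / 3 = 0.632

0.632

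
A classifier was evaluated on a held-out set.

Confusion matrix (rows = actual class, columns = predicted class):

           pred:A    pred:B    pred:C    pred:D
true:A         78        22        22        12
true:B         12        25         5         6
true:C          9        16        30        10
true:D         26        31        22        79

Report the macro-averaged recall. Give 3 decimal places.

0.516

Per-class recall (TP/(TP+FN)):
  A: TP=78, FN=22+22+12=56 → 78/134 = 0.5821
  B: TP=25, FN=12+5+6=23 → 25/48 = 0.5208
  C: TP=30, FN=9+16+10=35 → 30/65 = 0.4615
  D: TP=79, FN=26+31+22=79 → 79/158 = 0.5000
Macro-recall = mean = (0.5821 + 0.5208 + 0.4615 + 0.5000) / 4 = 0.516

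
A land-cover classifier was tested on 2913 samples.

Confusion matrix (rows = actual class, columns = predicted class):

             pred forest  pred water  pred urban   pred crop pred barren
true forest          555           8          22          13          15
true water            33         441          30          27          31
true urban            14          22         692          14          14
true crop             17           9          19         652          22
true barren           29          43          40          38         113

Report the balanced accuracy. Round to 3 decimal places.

Balanced accuracy = mean of per-class recall.
  forest: recall = 555/613 = 0.9054
  water: recall = 441/562 = 0.7847
  urban: recall = 692/756 = 0.9153
  crop: recall = 652/719 = 0.9068
  barren: recall = 113/263 = 0.4297
Mean = (0.9054 + 0.7847 + 0.9153 + 0.9068 + 0.4297) / 5 = 0.788

0.788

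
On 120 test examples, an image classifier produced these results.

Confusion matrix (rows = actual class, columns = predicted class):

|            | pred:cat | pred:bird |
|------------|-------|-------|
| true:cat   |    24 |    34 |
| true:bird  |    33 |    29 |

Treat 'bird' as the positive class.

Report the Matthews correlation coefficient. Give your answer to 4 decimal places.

MCC = (TP·TN − FP·FN) / √((TP+FP)(TP+FN)(TN+FP)(TN+FN))
Numerator = 29·24 − 34·33 = -426
Denominator = √(63·62·58·57) = √12913236 = 3593.4991
MCC = -426 / 3593.4991 = -0.1185

-0.1185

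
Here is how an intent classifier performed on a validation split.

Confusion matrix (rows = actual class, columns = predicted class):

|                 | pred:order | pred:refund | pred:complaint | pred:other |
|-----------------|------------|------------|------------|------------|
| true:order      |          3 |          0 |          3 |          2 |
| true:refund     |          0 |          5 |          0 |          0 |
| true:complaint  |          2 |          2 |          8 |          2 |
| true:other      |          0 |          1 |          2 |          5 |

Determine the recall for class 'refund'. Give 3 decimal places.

One-vs-rest for 'refund': TP = diagonal; FP = other classes predicted 'refund'; FN = 'refund' predicted as other.
recall = TP/(TP+FN).
refund: TP=5, FN=0+0+0=0 → 5/5 = 1.0000

1.000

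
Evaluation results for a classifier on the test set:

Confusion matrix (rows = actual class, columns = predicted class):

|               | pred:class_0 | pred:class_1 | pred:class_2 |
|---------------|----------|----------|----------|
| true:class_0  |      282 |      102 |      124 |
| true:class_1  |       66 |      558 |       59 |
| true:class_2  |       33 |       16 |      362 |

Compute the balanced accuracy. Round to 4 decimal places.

0.7510

Balanced accuracy = mean of per-class recall.
  class_0: recall = 282/508 = 0.55512
  class_1: recall = 558/683 = 0.81698
  class_2: recall = 362/411 = 0.88078
Mean = (0.55512 + 0.81698 + 0.88078) / 3 = 0.7510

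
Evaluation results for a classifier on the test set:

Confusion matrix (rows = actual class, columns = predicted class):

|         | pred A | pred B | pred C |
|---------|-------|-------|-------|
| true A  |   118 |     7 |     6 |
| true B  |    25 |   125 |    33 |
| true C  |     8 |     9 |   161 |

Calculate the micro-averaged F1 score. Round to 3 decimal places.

0.821

Micro-averaging pools counts across classes: ΣTP=404, ΣFP=88, ΣFN=88.
Micro-F1 score = 2·TP/(2·TP+FP+FN) on pooled counts = 0.821 (equals overall accuracy in single-label multiclass).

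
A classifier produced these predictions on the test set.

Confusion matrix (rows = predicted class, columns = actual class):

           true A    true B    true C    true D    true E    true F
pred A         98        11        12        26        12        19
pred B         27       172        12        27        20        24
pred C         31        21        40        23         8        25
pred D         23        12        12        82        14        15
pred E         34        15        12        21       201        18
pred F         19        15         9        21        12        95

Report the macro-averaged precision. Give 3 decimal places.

Per-class precision (TP/(TP+FP)):
  A: TP=98, FP=11+12+26+12+19=80 → 98/178 = 0.5506
  B: TP=172, FP=27+12+27+20+24=110 → 172/282 = 0.6099
  C: TP=40, FP=31+21+23+8+25=108 → 40/148 = 0.2703
  D: TP=82, FP=23+12+12+14+15=76 → 82/158 = 0.5190
  E: TP=201, FP=34+15+12+21+18=100 → 201/301 = 0.6678
  F: TP=95, FP=19+15+9+21+12=76 → 95/171 = 0.5556
Macro-precision = mean = (0.5506 + 0.6099 + 0.2703 + 0.5190 + 0.6678 + 0.5556) / 6 = 0.529

0.529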